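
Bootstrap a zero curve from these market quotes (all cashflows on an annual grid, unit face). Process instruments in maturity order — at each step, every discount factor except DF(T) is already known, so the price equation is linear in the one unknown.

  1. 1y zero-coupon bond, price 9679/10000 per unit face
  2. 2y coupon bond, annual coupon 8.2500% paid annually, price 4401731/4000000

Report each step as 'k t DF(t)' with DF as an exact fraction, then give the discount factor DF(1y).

1 1 9679/10000
2 2 2357/2500
DF(1y) = 9679/10000 ≈ 0.967900

step 1 [1y] zero: DF = P = 9679/10000 ≈ 0.967900
step 2 [2y] bond c/1=33/400: DF=(4401731/4000000 − 33/400·(0.967900))/(1+33/400) = 2357/2500 ≈ 0.942800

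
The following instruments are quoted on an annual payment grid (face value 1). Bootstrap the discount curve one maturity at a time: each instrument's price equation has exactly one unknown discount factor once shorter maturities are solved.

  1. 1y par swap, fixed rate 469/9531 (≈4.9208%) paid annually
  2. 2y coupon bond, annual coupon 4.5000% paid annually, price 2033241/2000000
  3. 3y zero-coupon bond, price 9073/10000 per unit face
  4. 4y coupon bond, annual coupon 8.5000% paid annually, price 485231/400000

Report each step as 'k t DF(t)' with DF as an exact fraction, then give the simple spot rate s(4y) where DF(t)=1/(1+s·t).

step 1 [1y] swap r/1=469/9531: DF=(1 − 469/9531·(0))/(1+469/9531) = 9531/10000 ≈ 0.953100
step 2 [2y] bond c/1=9/200: DF=(2033241/2000000 − 9/200·(0.953100))/(1+9/200) = 4659/5000 ≈ 0.931800
step 3 [3y] zero: DF = P = 9073/10000 ≈ 0.907300
step 4 [4y] bond c/1=17/200: DF=(485231/400000 − 17/200·(0.953100+0.931800+0.907300))/(1+17/200) = 8993/10000 ≈ 0.899300

1 1 9531/10000
2 2 4659/5000
3 3 9073/10000
4 4 8993/10000
s(4y) = (1/(8993/10000) − 1)/(4) = 1007/35972 ≈ 2.7994%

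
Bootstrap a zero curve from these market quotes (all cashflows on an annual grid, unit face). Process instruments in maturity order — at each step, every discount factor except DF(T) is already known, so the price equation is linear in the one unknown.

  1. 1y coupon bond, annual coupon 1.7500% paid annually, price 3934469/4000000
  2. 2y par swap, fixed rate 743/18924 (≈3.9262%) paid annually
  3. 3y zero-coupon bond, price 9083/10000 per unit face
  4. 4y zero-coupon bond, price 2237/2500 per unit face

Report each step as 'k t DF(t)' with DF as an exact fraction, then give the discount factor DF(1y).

1 1 9667/10000
2 2 9257/10000
3 3 9083/10000
4 4 2237/2500
DF(1y) = 9667/10000 ≈ 0.966700

step 1 [1y] bond c/1=7/400: DF=(3934469/4000000 − 7/400·(0))/(1+7/400) = 9667/10000 ≈ 0.966700
step 2 [2y] swap r/1=743/18924: DF=(1 − 743/18924·(0.966700))/(1+743/18924) = 9257/10000 ≈ 0.925700
step 3 [3y] zero: DF = P = 9083/10000 ≈ 0.908300
step 4 [4y] zero: DF = P = 2237/2500 ≈ 0.894800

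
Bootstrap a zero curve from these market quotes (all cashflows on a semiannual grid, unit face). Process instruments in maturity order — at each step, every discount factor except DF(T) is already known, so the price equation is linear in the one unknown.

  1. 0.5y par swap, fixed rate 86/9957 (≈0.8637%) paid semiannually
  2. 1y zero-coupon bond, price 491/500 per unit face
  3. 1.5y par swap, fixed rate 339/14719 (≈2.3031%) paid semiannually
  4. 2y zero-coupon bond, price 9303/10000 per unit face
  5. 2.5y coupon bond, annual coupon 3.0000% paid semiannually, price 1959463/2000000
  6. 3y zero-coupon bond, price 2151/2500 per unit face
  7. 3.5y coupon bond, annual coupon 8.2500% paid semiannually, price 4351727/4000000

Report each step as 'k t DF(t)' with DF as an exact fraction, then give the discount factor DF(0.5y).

step 1 [0.5y] swap r/2=43/9957: DF=(1 − 43/9957·(0))/(1+43/9957) = 9957/10000 ≈ 0.995700
step 2 [1y] zero: DF = P = 491/500 ≈ 0.982000
step 3 [1.5y] swap r/2=339/29438: DF=(1 − 339/29438·(0.995700+0.982000))/(1+339/29438) = 9661/10000 ≈ 0.966100
step 4 [2y] zero: DF = P = 9303/10000 ≈ 0.930300
step 5 [2.5y] bond c/2=3/200: DF=(1959463/2000000 − 3/200·(0.995700+0.982000+0.966100+0.930300))/(1+3/200) = 227/250 ≈ 0.908000
step 6 [3y] zero: DF = P = 2151/2500 ≈ 0.860400
step 7 [3.5y] bond c/2=33/800: DF=(4351727/4000000 − 33/800·(0.995700+0.982000+0.966100+0.930300+0.908000+0.860400))/(1+33/800) = 8213/10000 ≈ 0.821300

1 1/2 9957/10000
2 1 491/500
3 3/2 9661/10000
4 2 9303/10000
5 5/2 227/250
6 3 2151/2500
7 7/2 8213/10000
DF(0.5y) = 9957/10000 ≈ 0.995700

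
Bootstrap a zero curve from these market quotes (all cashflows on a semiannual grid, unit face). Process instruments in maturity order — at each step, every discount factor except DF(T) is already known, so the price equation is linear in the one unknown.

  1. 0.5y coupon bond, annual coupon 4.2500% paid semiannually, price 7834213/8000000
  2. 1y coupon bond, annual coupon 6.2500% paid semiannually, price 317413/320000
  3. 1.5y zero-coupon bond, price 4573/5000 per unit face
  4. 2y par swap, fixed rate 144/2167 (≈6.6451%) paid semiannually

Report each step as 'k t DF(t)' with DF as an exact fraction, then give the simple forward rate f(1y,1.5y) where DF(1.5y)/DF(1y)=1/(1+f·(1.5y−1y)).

1 1/2 9589/10000
2 1 583/625
3 3/2 4573/5000
4 2 1097/1250
f(1y,1.5y) = ((583/625)/(4573/5000) − 1)/(1/2) = 182/4573 ≈ 3.9799%

step 1 [0.5y] bond c/2=17/800: DF=(7834213/8000000 − 17/800·(0))/(1+17/800) = 9589/10000 ≈ 0.958900
step 2 [1y] bond c/2=1/32: DF=(317413/320000 − 1/32·(0.958900))/(1+1/32) = 583/625 ≈ 0.932800
step 3 [1.5y] zero: DF = P = 4573/5000 ≈ 0.914600
step 4 [2y] swap r/2=72/2167: DF=(1 − 72/2167·(0.958900+0.932800+0.914600))/(1+72/2167) = 1097/1250 ≈ 0.877600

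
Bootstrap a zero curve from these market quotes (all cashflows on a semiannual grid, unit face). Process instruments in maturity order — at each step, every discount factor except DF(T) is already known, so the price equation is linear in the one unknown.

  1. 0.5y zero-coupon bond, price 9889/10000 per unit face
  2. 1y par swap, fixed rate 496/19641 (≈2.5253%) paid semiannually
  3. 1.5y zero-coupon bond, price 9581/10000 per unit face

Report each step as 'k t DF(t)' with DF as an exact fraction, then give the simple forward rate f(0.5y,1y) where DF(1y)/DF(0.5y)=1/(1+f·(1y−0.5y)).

step 1 [0.5y] zero: DF = P = 9889/10000 ≈ 0.988900
step 2 [1y] swap r/2=248/19641: DF=(1 − 248/19641·(0.988900))/(1+248/19641) = 1219/1250 ≈ 0.975200
step 3 [1.5y] zero: DF = P = 9581/10000 ≈ 0.958100

1 1/2 9889/10000
2 1 1219/1250
3 3/2 9581/10000
f(0.5y,1y) = ((9889/10000)/(1219/1250) − 1)/(1/2) = 137/4876 ≈ 2.8097%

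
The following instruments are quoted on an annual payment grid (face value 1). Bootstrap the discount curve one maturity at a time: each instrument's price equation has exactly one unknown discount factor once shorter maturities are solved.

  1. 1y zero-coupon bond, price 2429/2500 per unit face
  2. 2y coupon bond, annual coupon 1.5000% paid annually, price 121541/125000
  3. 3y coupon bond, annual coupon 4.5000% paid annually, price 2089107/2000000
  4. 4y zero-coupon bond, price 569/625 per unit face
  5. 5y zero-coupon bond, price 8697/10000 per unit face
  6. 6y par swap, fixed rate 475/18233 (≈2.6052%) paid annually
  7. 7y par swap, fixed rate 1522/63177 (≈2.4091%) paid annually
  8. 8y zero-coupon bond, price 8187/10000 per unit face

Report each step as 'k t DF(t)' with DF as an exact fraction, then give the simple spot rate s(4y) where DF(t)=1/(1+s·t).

step 1 [1y] zero: DF = P = 2429/2500 ≈ 0.971600
step 2 [2y] bond c/1=3/200: DF=(121541/125000 − 3/200·(0.971600))/(1+3/200) = 2359/2500 ≈ 0.943600
step 3 [3y] bond c/1=9/200: DF=(2089107/2000000 − 9/200·(0.971600+0.943600))/(1+9/200) = 9171/10000 ≈ 0.917100
step 4 [4y] zero: DF = P = 569/625 ≈ 0.910400
step 5 [5y] zero: DF = P = 8697/10000 ≈ 0.869700
step 6 [6y] swap r/1=475/18233: DF=(1 − 475/18233·(0.971600+0.943600+0.917100+0.910400+0.869700))/(1+475/18233) = 343/400 ≈ 0.857500
step 7 [7y] swap r/1=1522/63177: DF=(1 − 1522/63177·(0.971600+0.943600+0.917100+0.910400+0.869700+0.857500))/(1+1522/63177) = 4239/5000 ≈ 0.847800
step 8 [8y] zero: DF = P = 8187/10000 ≈ 0.818700

1 1 2429/2500
2 2 2359/2500
3 3 9171/10000
4 4 569/625
5 5 8697/10000
6 6 343/400
7 7 4239/5000
8 8 8187/10000
s(4y) = (1/(569/625) − 1)/(4) = 14/569 ≈ 2.4605%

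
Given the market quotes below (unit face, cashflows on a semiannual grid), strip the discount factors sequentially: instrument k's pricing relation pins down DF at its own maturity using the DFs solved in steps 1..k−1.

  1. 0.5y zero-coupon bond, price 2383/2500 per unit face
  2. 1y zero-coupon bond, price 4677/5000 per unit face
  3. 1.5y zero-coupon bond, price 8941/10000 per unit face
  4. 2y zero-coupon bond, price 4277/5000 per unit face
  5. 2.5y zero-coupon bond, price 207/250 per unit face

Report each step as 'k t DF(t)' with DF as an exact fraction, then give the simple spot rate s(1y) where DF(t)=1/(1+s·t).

step 1 [0.5y] zero: DF = P = 2383/2500 ≈ 0.953200
step 2 [1y] zero: DF = P = 4677/5000 ≈ 0.935400
step 3 [1.5y] zero: DF = P = 8941/10000 ≈ 0.894100
step 4 [2y] zero: DF = P = 4277/5000 ≈ 0.855400
step 5 [2.5y] zero: DF = P = 207/250 ≈ 0.828000

1 1/2 2383/2500
2 1 4677/5000
3 3/2 8941/10000
4 2 4277/5000
5 5/2 207/250
s(1y) = (1/(4677/5000) − 1)/(1) = 323/4677 ≈ 6.9061%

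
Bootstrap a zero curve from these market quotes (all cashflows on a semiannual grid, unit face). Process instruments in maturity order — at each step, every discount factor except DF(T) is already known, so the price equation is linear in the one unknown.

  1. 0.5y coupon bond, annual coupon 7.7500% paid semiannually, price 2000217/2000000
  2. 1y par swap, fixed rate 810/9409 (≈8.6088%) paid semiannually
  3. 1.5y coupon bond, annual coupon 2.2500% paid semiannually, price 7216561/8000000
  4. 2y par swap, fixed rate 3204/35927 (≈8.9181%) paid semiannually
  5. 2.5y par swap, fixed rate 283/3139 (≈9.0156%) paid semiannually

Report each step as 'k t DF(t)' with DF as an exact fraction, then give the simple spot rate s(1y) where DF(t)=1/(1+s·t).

step 1 [0.5y] bond c/2=31/800: DF=(2000217/2000000 − 31/800·(0))/(1+31/800) = 2407/2500 ≈ 0.962800
step 2 [1y] swap r/2=405/9409: DF=(1 − 405/9409·(0.962800))/(1+405/9409) = 919/1000 ≈ 0.919000
step 3 [1.5y] bond c/2=9/800: DF=(7216561/8000000 − 9/800·(0.962800+0.919000))/(1+9/800) = 8711/10000 ≈ 0.871100
step 4 [2y] swap r/2=1602/35927: DF=(1 − 1602/35927·(0.962800+0.919000+0.871100))/(1+1602/35927) = 4199/5000 ≈ 0.839800
step 5 [2.5y] swap r/2=283/6278: DF=(1 − 283/6278·(0.962800+0.919000+0.871100+0.839800))/(1+283/6278) = 8019/10000 ≈ 0.801900

1 1/2 2407/2500
2 1 919/1000
3 3/2 8711/10000
4 2 4199/5000
5 5/2 8019/10000
s(1y) = (1/(919/1000) − 1)/(1) = 81/919 ≈ 8.8139%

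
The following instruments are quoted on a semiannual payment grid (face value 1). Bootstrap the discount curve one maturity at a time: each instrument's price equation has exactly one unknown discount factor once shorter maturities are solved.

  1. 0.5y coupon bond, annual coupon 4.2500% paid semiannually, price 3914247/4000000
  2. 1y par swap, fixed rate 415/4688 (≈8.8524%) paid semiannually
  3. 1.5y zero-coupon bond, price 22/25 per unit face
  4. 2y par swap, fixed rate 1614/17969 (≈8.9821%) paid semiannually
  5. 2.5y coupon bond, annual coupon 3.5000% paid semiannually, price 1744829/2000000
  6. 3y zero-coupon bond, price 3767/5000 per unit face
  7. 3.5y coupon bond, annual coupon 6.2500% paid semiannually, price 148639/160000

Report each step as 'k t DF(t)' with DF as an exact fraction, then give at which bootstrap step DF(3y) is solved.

1 1/2 4791/5000
2 1 917/1000
3 3/2 22/25
4 2 4193/5000
5 5/2 1989/2500
6 3 3767/5000
7 7/2 149/200
DF(3y) is solved at step 6

step 1 [0.5y] bond c/2=17/800: DF=(3914247/4000000 − 17/800·(0))/(1+17/800) = 4791/5000 ≈ 0.958200
step 2 [1y] swap r/2=415/9376: DF=(1 − 415/9376·(0.958200))/(1+415/9376) = 917/1000 ≈ 0.917000
step 3 [1.5y] zero: DF = P = 22/25 ≈ 0.880000
step 4 [2y] swap r/2=807/17969: DF=(1 − 807/17969·(0.958200+0.917000+0.880000))/(1+807/17969) = 4193/5000 ≈ 0.838600
step 5 [2.5y] bond c/2=7/400: DF=(1744829/2000000 − 7/400·(0.958200+0.917000+0.880000+0.838600))/(1+7/400) = 1989/2500 ≈ 0.795600
step 6 [3y] zero: DF = P = 3767/5000 ≈ 0.753400
step 7 [3.5y] bond c/2=1/32: DF=(148639/160000 − 1/32·(0.958200+0.917000+0.880000+0.838600+0.795600+0.753400))/(1+1/32) = 149/200 ≈ 0.745000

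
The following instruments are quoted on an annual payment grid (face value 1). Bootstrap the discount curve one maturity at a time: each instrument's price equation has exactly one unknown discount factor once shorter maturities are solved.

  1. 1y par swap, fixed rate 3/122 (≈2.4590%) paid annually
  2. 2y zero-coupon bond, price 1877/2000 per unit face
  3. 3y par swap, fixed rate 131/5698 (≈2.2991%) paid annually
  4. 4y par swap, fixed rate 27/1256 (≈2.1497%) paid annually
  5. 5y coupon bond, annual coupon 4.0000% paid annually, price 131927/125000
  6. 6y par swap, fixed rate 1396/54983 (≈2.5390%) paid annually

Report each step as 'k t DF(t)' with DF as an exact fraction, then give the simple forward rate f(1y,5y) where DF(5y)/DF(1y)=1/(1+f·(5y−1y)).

1 1 122/125
2 2 1877/2000
3 3 1869/2000
4 4 919/1000
5 5 8699/10000
6 6 2151/2500
f(1y,5y) = ((122/125)/(8699/10000) − 1)/(4) = 1061/34796 ≈ 3.0492%

step 1 [1y] swap r/1=3/122: DF=(1 − 3/122·(0))/(1+3/122) = 122/125 ≈ 0.976000
step 2 [2y] zero: DF = P = 1877/2000 ≈ 0.938500
step 3 [3y] swap r/1=131/5698: DF=(1 − 131/5698·(0.976000+0.938500))/(1+131/5698) = 1869/2000 ≈ 0.934500
step 4 [4y] swap r/1=27/1256: DF=(1 − 27/1256·(0.976000+0.938500+0.934500))/(1+27/1256) = 919/1000 ≈ 0.919000
step 5 [5y] bond c/1=1/25: DF=(131927/125000 − 1/25·(0.976000+0.938500+0.934500+0.919000))/(1+1/25) = 8699/10000 ≈ 0.869900
step 6 [6y] swap r/1=1396/54983: DF=(1 − 1396/54983·(0.976000+0.938500+0.934500+0.919000+0.869900))/(1+1396/54983) = 2151/2500 ≈ 0.860400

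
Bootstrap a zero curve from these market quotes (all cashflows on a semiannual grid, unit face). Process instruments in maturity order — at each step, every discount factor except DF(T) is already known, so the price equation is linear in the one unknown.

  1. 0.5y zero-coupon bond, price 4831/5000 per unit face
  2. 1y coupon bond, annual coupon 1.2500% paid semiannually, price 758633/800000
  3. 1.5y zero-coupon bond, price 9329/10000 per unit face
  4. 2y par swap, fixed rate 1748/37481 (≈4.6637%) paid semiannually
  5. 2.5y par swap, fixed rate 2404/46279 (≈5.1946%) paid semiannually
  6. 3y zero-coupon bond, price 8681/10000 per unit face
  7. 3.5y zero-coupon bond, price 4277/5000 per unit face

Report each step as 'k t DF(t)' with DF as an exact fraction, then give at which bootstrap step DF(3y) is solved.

step 1 [0.5y] zero: DF = P = 4831/5000 ≈ 0.966200
step 2 [1y] bond c/2=1/160: DF=(758633/800000 − 1/160·(0.966200))/(1+1/160) = 2341/2500 ≈ 0.936400
step 3 [1.5y] zero: DF = P = 9329/10000 ≈ 0.932900
step 4 [2y] swap r/2=874/37481: DF=(1 − 874/37481·(0.966200+0.936400+0.932900))/(1+874/37481) = 4563/5000 ≈ 0.912600
step 5 [2.5y] swap r/2=1202/46279: DF=(1 − 1202/46279·(0.966200+0.936400+0.932900+0.912600))/(1+1202/46279) = 4399/5000 ≈ 0.879800
step 6 [3y] zero: DF = P = 8681/10000 ≈ 0.868100
step 7 [3.5y] zero: DF = P = 4277/5000 ≈ 0.855400

1 1/2 4831/5000
2 1 2341/2500
3 3/2 9329/10000
4 2 4563/5000
5 5/2 4399/5000
6 3 8681/10000
7 7/2 4277/5000
DF(3y) is solved at step 6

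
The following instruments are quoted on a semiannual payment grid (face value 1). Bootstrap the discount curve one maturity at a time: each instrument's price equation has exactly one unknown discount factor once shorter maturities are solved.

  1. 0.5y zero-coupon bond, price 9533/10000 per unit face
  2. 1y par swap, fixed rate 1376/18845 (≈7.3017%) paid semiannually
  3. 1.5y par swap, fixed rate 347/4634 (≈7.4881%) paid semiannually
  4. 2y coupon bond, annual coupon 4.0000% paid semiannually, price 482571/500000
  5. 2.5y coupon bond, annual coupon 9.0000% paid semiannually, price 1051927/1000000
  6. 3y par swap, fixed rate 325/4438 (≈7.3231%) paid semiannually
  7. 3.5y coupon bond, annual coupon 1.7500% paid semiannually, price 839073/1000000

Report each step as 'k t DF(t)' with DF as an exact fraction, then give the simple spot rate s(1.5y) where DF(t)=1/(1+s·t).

1 1/2 9533/10000
2 1 582/625
3 3/2 8959/10000
4 2 8917/10000
5 5/2 1697/2000
6 3 161/200
7 7/2 491/625
s(1.5y) = (1/(8959/10000) − 1)/(3/2) = 694/8959 ≈ 7.7464%

step 1 [0.5y] zero: DF = P = 9533/10000 ≈ 0.953300
step 2 [1y] swap r/2=688/18845: DF=(1 − 688/18845·(0.953300))/(1+688/18845) = 582/625 ≈ 0.931200
step 3 [1.5y] swap r/2=347/9268: DF=(1 − 347/9268·(0.953300+0.931200))/(1+347/9268) = 8959/10000 ≈ 0.895900
step 4 [2y] bond c/2=1/50: DF=(482571/500000 − 1/50·(0.953300+0.931200+0.895900))/(1+1/50) = 8917/10000 ≈ 0.891700
step 5 [2.5y] bond c/2=9/200: DF=(1051927/1000000 − 9/200·(0.953300+0.931200+0.895900+0.891700))/(1+9/200) = 1697/2000 ≈ 0.848500
step 6 [3y] swap r/2=325/8876: DF=(1 − 325/8876·(0.953300+0.931200+0.895900+0.891700+0.848500))/(1+325/8876) = 161/200 ≈ 0.805000
step 7 [3.5y] bond c/2=7/800: DF=(839073/1000000 − 7/800·(0.953300+0.931200+0.895900+0.891700+0.848500+0.805000))/(1+7/800) = 491/625 ≈ 0.785600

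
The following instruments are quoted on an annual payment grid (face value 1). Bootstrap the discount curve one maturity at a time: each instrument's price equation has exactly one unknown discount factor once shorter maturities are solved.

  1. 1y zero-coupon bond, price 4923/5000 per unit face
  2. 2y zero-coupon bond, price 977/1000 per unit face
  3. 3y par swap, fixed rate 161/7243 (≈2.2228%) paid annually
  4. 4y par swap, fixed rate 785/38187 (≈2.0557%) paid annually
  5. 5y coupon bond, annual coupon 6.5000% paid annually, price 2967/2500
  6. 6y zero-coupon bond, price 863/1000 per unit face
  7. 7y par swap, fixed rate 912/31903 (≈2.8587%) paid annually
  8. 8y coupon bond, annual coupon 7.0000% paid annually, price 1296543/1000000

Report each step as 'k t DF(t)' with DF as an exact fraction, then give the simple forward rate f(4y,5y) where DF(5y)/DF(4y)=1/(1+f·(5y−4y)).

step 1 [1y] zero: DF = P = 4923/5000 ≈ 0.984600
step 2 [2y] zero: DF = P = 977/1000 ≈ 0.977000
step 3 [3y] swap r/1=161/7243: DF=(1 − 161/7243·(0.984600+0.977000))/(1+161/7243) = 2339/2500 ≈ 0.935600
step 4 [4y] swap r/1=785/38187: DF=(1 − 785/38187·(0.984600+0.977000+0.935600))/(1+785/38187) = 1843/2000 ≈ 0.921500
step 5 [5y] bond c/1=13/200: DF=(2967/2500 − 13/200·(0.984600+0.977000+0.935600+0.921500))/(1+13/200) = 8813/10000 ≈ 0.881300
step 6 [6y] zero: DF = P = 863/1000 ≈ 0.863000
step 7 [7y] swap r/1=912/31903: DF=(1 − 912/31903·(0.984600+0.977000+0.935600+0.921500+0.881300+0.863000))/(1+912/31903) = 511/625 ≈ 0.817600
step 8 [8y] bond c/1=7/100: DF=(1296543/1000000 − 7/100·(0.984600+0.977000+0.935600+0.921500+0.881300+0.863000+0.817600))/(1+7/100) = 7943/10000 ≈ 0.794300

1 1 4923/5000
2 2 977/1000
3 3 2339/2500
4 4 1843/2000
5 5 8813/10000
6 6 863/1000
7 7 511/625
8 8 7943/10000
f(4y,5y) = ((1843/2000)/(8813/10000) − 1)/(1) = 402/8813 ≈ 4.5614%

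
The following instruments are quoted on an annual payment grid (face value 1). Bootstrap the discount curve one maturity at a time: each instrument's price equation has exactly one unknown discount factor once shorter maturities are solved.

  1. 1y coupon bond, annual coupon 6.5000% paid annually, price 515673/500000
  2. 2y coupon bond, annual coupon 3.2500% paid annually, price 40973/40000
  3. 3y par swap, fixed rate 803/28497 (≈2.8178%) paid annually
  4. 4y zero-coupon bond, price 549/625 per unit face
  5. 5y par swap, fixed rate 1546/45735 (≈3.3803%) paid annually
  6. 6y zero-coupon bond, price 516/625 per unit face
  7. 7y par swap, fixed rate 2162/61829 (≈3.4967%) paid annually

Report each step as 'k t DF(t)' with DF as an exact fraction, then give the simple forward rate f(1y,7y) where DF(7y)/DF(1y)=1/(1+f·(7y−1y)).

step 1 [1y] bond c/1=13/200: DF=(515673/500000 − 13/200·(0))/(1+13/200) = 2421/2500 ≈ 0.968400
step 2 [2y] bond c/1=13/400: DF=(40973/40000 − 13/400·(0.968400))/(1+13/400) = 601/625 ≈ 0.961600
step 3 [3y] swap r/1=803/28497: DF=(1 − 803/28497·(0.968400+0.961600))/(1+803/28497) = 9197/10000 ≈ 0.919700
step 4 [4y] zero: DF = P = 549/625 ≈ 0.878400
step 5 [5y] swap r/1=1546/45735: DF=(1 − 1546/45735·(0.968400+0.961600+0.919700+0.878400))/(1+1546/45735) = 4227/5000 ≈ 0.845400
step 6 [6y] zero: DF = P = 516/625 ≈ 0.825600
step 7 [7y] swap r/1=2162/61829: DF=(1 − 2162/61829·(0.968400+0.961600+0.919700+0.878400+0.845400+0.825600))/(1+2162/61829) = 3919/5000 ≈ 0.783800

1 1 2421/2500
2 2 601/625
3 3 9197/10000
4 4 549/625
5 5 4227/5000
6 6 516/625
7 7 3919/5000
f(1y,7y) = ((2421/2500)/(3919/5000) − 1)/(6) = 923/23514 ≈ 3.9253%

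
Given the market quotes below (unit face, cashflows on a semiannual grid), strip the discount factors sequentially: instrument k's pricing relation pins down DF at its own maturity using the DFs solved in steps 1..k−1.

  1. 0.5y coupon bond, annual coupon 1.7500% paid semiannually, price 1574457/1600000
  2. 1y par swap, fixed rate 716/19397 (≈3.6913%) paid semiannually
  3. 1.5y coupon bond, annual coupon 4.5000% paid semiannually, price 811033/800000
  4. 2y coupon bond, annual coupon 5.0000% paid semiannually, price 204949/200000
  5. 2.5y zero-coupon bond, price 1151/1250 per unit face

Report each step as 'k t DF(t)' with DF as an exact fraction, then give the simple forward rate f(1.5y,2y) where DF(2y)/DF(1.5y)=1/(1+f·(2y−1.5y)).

1 1/2 1951/2000
2 1 4821/5000
3 3/2 593/625
4 2 9293/10000
5 5/2 1151/1250
f(1.5y,2y) = ((593/625)/(9293/10000) − 1)/(1/2) = 390/9293 ≈ 4.1967%

step 1 [0.5y] bond c/2=7/800: DF=(1574457/1600000 − 7/800·(0))/(1+7/800) = 1951/2000 ≈ 0.975500
step 2 [1y] swap r/2=358/19397: DF=(1 − 358/19397·(0.975500))/(1+358/19397) = 4821/5000 ≈ 0.964200
step 3 [1.5y] bond c/2=9/400: DF=(811033/800000 − 9/400·(0.975500+0.964200))/(1+9/400) = 593/625 ≈ 0.948800
step 4 [2y] bond c/2=1/40: DF=(204949/200000 − 1/40·(0.975500+0.964200+0.948800))/(1+1/40) = 9293/10000 ≈ 0.929300
step 5 [2.5y] zero: DF = P = 1151/1250 ≈ 0.920800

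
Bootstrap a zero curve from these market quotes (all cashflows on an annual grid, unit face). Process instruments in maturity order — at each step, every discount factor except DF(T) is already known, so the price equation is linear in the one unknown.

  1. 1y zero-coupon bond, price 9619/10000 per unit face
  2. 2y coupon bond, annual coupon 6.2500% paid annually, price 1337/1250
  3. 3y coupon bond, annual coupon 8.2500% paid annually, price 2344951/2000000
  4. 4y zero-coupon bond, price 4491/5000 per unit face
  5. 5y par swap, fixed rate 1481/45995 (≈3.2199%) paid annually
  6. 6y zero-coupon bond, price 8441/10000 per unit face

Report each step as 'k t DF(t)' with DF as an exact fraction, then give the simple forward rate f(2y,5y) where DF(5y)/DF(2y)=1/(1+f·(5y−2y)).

step 1 [1y] zero: DF = P = 9619/10000 ≈ 0.961900
step 2 [2y] bond c/1=1/16: DF=(1337/1250 − 1/16·(0.961900))/(1+1/16) = 9501/10000 ≈ 0.950100
step 3 [3y] bond c/1=33/400: DF=(2344951/2000000 − 33/400·(0.961900+0.950100))/(1+33/400) = 4687/5000 ≈ 0.937400
step 4 [4y] zero: DF = P = 4491/5000 ≈ 0.898200
step 5 [5y] swap r/1=1481/45995: DF=(1 − 1481/45995·(0.961900+0.950100+0.937400+0.898200))/(1+1481/45995) = 8519/10000 ≈ 0.851900
step 6 [6y] zero: DF = P = 8441/10000 ≈ 0.844100

1 1 9619/10000
2 2 9501/10000
3 3 4687/5000
4 4 4491/5000
5 5 8519/10000
6 6 8441/10000
f(2y,5y) = ((9501/10000)/(8519/10000) − 1)/(3) = 982/25557 ≈ 3.8424%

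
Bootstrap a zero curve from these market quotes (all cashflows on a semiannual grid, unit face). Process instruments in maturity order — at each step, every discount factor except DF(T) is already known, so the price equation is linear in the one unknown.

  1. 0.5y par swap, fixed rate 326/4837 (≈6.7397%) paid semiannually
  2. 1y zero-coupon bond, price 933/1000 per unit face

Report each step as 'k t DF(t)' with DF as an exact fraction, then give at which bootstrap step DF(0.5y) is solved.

1 1/2 4837/5000
2 1 933/1000
DF(0.5y) is solved at step 1

step 1 [0.5y] swap r/2=163/4837: DF=(1 − 163/4837·(0))/(1+163/4837) = 4837/5000 ≈ 0.967400
step 2 [1y] zero: DF = P = 933/1000 ≈ 0.933000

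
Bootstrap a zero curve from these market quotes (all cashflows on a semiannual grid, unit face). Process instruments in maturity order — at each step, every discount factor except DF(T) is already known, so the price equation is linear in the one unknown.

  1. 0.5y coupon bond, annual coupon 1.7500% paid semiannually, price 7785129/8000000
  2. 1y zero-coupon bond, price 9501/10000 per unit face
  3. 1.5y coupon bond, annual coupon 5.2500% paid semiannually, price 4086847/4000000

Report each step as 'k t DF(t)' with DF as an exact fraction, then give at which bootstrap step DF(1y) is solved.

1 1/2 9647/10000
2 1 9501/10000
3 3/2 4733/5000
DF(1y) is solved at step 2

step 1 [0.5y] bond c/2=7/800: DF=(7785129/8000000 − 7/800·(0))/(1+7/800) = 9647/10000 ≈ 0.964700
step 2 [1y] zero: DF = P = 9501/10000 ≈ 0.950100
step 3 [1.5y] bond c/2=21/800: DF=(4086847/4000000 − 21/800·(0.964700+0.950100))/(1+21/800) = 4733/5000 ≈ 0.946600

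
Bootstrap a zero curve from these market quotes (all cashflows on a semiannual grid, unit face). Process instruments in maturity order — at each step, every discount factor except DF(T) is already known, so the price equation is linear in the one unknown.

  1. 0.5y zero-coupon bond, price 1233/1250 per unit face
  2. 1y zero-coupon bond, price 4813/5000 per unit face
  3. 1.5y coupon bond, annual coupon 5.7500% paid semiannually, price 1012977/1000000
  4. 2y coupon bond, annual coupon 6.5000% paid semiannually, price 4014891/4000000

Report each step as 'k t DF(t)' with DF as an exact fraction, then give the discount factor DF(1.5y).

1 1/2 1233/1250
2 1 4813/5000
3 3/2 4651/5000
4 2 1763/2000
DF(1.5y) = 4651/5000 ≈ 0.930200

step 1 [0.5y] zero: DF = P = 1233/1250 ≈ 0.986400
step 2 [1y] zero: DF = P = 4813/5000 ≈ 0.962600
step 3 [1.5y] bond c/2=23/800: DF=(1012977/1000000 − 23/800·(0.986400+0.962600))/(1+23/800) = 4651/5000 ≈ 0.930200
step 4 [2y] bond c/2=13/400: DF=(4014891/4000000 − 13/400·(0.986400+0.962600+0.930200))/(1+13/400) = 1763/2000 ≈ 0.881500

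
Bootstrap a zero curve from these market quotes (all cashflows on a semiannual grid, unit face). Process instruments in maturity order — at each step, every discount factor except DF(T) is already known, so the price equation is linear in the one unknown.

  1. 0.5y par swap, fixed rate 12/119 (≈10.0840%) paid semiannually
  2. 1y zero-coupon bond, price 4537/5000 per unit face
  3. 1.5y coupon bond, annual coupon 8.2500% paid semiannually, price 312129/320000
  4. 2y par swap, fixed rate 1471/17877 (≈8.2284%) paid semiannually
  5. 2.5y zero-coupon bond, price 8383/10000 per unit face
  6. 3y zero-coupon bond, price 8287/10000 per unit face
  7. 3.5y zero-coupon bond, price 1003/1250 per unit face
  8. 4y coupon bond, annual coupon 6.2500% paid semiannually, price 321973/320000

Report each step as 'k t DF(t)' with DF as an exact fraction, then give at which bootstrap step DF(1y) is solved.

step 1 [0.5y] swap r/2=6/119: DF=(1 − 6/119·(0))/(1+6/119) = 119/125 ≈ 0.952000
step 2 [1y] zero: DF = P = 4537/5000 ≈ 0.907400
step 3 [1.5y] bond c/2=33/800: DF=(312129/320000 − 33/800·(0.952000+0.907400))/(1+33/800) = 8631/10000 ≈ 0.863100
step 4 [2y] swap r/2=1471/35754: DF=(1 − 1471/35754·(0.952000+0.907400+0.863100))/(1+1471/35754) = 8529/10000 ≈ 0.852900
step 5 [2.5y] zero: DF = P = 8383/10000 ≈ 0.838300
step 6 [3y] zero: DF = P = 8287/10000 ≈ 0.828700
step 7 [3.5y] zero: DF = P = 1003/1250 ≈ 0.802400
step 8 [4y] bond c/2=1/32: DF=(321973/320000 − 1/32·(0.952000+0.907400+0.863100+0.852900+0.838300+0.828700+0.802400))/(1+1/32) = 317/400 ≈ 0.792500

1 1/2 119/125
2 1 4537/5000
3 3/2 8631/10000
4 2 8529/10000
5 5/2 8383/10000
6 3 8287/10000
7 7/2 1003/1250
8 4 317/400
DF(1y) is solved at step 2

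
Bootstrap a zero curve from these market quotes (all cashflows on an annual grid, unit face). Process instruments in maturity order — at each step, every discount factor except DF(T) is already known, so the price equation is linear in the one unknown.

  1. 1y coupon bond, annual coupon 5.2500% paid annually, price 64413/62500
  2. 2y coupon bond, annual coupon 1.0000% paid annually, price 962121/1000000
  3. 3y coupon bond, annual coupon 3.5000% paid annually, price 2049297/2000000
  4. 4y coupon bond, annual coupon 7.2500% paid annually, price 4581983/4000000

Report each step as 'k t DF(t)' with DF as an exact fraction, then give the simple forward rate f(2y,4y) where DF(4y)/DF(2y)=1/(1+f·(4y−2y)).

1 1 612/625
2 2 9429/10000
3 3 37/40
4 4 2189/2500
f(2y,4y) = ((9429/10000)/(2189/2500) − 1)/(2) = 673/17512 ≈ 3.8431%

step 1 [1y] bond c/1=21/400: DF=(64413/62500 − 21/400·(0))/(1+21/400) = 612/625 ≈ 0.979200
step 2 [2y] bond c/1=1/100: DF=(962121/1000000 − 1/100·(0.979200))/(1+1/100) = 9429/10000 ≈ 0.942900
step 3 [3y] bond c/1=7/200: DF=(2049297/2000000 − 7/200·(0.979200+0.942900))/(1+7/200) = 37/40 ≈ 0.925000
step 4 [4y] bond c/1=29/400: DF=(4581983/4000000 − 29/400·(0.979200+0.942900+0.925000))/(1+29/400) = 2189/2500 ≈ 0.875600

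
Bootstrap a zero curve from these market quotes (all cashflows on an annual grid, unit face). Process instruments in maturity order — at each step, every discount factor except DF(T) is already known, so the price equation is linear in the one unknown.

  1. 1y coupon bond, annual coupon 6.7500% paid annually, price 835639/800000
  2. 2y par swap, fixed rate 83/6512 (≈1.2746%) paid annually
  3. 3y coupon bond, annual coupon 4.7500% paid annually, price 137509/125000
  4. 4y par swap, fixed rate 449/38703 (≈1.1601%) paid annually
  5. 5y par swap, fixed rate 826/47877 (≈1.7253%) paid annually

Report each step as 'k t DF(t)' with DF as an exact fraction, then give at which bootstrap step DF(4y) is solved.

step 1 [1y] bond c/1=27/400: DF=(835639/800000 − 27/400·(0))/(1+27/400) = 1957/2000 ≈ 0.978500
step 2 [2y] swap r/1=83/6512: DF=(1 − 83/6512·(0.978500))/(1+83/6512) = 9751/10000 ≈ 0.975100
step 3 [3y] bond c/1=19/400: DF=(137509/125000 − 19/400·(0.978500+0.975100))/(1+19/400) = 601/625 ≈ 0.961600
step 4 [4y] swap r/1=449/38703: DF=(1 − 449/38703·(0.978500+0.975100+0.961600))/(1+449/38703) = 9551/10000 ≈ 0.955100
step 5 [5y] swap r/1=826/47877: DF=(1 − 826/47877·(0.978500+0.975100+0.961600+0.955100))/(1+826/47877) = 4587/5000 ≈ 0.917400

1 1 1957/2000
2 2 9751/10000
3 3 601/625
4 4 9551/10000
5 5 4587/5000
DF(4y) is solved at step 4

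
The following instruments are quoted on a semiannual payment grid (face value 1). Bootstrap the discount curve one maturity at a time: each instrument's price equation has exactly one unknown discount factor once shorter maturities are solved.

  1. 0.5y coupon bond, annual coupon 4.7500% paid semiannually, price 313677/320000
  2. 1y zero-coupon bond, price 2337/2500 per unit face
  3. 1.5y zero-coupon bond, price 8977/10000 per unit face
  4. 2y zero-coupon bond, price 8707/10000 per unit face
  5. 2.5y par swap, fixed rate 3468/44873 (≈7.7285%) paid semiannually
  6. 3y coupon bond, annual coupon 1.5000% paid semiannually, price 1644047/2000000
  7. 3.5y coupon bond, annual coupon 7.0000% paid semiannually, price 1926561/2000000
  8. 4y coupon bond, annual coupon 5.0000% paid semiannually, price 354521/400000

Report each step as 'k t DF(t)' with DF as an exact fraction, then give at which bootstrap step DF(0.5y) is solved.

1 1/2 383/400
2 1 2337/2500
3 3/2 8977/10000
4 2 8707/10000
5 5/2 4133/5000
6 3 313/400
7 7/2 301/400
8 4 3589/5000
DF(0.5y) is solved at step 1

step 1 [0.5y] bond c/2=19/800: DF=(313677/320000 − 19/800·(0))/(1+19/800) = 383/400 ≈ 0.957500
step 2 [1y] zero: DF = P = 2337/2500 ≈ 0.934800
step 3 [1.5y] zero: DF = P = 8977/10000 ≈ 0.897700
step 4 [2y] zero: DF = P = 8707/10000 ≈ 0.870700
step 5 [2.5y] swap r/2=1734/44873: DF=(1 − 1734/44873·(0.957500+0.934800+0.897700+0.870700))/(1+1734/44873) = 4133/5000 ≈ 0.826600
step 6 [3y] bond c/2=3/400: DF=(1644047/2000000 − 3/400·(0.957500+0.934800+0.897700+0.870700+0.826600))/(1+3/400) = 313/400 ≈ 0.782500
step 7 [3.5y] bond c/2=7/200: DF=(1926561/2000000 − 7/200·(0.957500+0.934800+0.897700+0.870700+0.826600+0.782500))/(1+7/200) = 301/400 ≈ 0.752500
step 8 [4y] bond c/2=1/40: DF=(354521/400000 − 1/40·(0.957500+0.934800+0.897700+0.870700+0.826600+0.782500+0.752500))/(1+1/40) = 3589/5000 ≈ 0.717800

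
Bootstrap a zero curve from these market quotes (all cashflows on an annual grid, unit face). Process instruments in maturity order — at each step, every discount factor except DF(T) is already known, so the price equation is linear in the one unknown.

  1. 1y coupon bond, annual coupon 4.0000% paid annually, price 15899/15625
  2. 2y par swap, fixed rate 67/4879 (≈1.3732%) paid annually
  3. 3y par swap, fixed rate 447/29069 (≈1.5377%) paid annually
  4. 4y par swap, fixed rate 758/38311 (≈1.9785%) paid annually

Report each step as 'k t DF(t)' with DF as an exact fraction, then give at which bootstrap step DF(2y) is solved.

1 1 1223/1250
2 2 2433/2500
3 3 9553/10000
4 4 4621/5000
DF(2y) is solved at step 2

step 1 [1y] bond c/1=1/25: DF=(15899/15625 − 1/25·(0))/(1+1/25) = 1223/1250 ≈ 0.978400
step 2 [2y] swap r/1=67/4879: DF=(1 − 67/4879·(0.978400))/(1+67/4879) = 2433/2500 ≈ 0.973200
step 3 [3y] swap r/1=447/29069: DF=(1 − 447/29069·(0.978400+0.973200))/(1+447/29069) = 9553/10000 ≈ 0.955300
step 4 [4y] swap r/1=758/38311: DF=(1 − 758/38311·(0.978400+0.973200+0.955300))/(1+758/38311) = 4621/5000 ≈ 0.924200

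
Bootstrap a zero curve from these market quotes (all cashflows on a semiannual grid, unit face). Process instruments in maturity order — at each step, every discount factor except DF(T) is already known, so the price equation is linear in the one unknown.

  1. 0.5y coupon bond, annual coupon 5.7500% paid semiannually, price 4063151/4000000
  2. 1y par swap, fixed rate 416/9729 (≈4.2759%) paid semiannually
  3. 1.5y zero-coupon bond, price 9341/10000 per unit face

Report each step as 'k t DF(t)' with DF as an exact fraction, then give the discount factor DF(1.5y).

1 1/2 4937/5000
2 1 599/625
3 3/2 9341/10000
DF(1.5y) = 9341/10000 ≈ 0.934100

step 1 [0.5y] bond c/2=23/800: DF=(4063151/4000000 − 23/800·(0))/(1+23/800) = 4937/5000 ≈ 0.987400
step 2 [1y] swap r/2=208/9729: DF=(1 − 208/9729·(0.987400))/(1+208/9729) = 599/625 ≈ 0.958400
step 3 [1.5y] zero: DF = P = 9341/10000 ≈ 0.934100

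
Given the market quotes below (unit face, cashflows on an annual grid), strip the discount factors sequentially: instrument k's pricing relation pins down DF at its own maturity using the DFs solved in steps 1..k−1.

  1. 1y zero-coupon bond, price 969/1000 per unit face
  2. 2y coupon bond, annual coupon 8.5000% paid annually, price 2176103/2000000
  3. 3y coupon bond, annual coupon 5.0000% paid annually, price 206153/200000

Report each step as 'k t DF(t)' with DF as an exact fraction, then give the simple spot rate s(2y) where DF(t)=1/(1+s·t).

step 1 [1y] zero: DF = P = 969/1000 ≈ 0.969000
step 2 [2y] bond c/1=17/200: DF=(2176103/2000000 − 17/200·(0.969000))/(1+17/200) = 9269/10000 ≈ 0.926900
step 3 [3y] bond c/1=1/20: DF=(206153/200000 − 1/20·(0.969000+0.926900))/(1+1/20) = 4457/5000 ≈ 0.891400

1 1 969/1000
2 2 9269/10000
3 3 4457/5000
s(2y) = (1/(9269/10000) − 1)/(2) = 731/18538 ≈ 3.9433%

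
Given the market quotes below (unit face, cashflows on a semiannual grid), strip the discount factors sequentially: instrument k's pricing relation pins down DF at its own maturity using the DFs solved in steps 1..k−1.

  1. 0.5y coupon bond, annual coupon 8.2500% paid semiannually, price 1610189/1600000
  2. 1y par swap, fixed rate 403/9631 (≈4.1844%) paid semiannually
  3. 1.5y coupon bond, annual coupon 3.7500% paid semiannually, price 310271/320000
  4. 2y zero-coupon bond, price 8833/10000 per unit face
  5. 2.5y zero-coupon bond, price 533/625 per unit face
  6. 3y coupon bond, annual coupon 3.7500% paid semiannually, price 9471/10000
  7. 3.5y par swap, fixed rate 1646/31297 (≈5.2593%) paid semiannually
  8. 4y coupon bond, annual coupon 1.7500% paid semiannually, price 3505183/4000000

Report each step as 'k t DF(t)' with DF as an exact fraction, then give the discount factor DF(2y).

step 1 [0.5y] bond c/2=33/800: DF=(1610189/1600000 − 33/800·(0))/(1+33/800) = 1933/2000 ≈ 0.966500
step 2 [1y] swap r/2=403/19262: DF=(1 − 403/19262·(0.966500))/(1+403/19262) = 9597/10000 ≈ 0.959700
step 3 [1.5y] bond c/2=3/160: DF=(310271/320000 − 3/160·(0.966500+0.959700))/(1+3/160) = 9163/10000 ≈ 0.916300
step 4 [2y] zero: DF = P = 8833/10000 ≈ 0.883300
step 5 [2.5y] zero: DF = P = 533/625 ≈ 0.852800
step 6 [3y] bond c/2=3/160: DF=(9471/10000 − 3/160·(0.966500+0.959700+0.916300+0.883300+0.852800))/(1+3/160) = 4227/5000 ≈ 0.845400
step 7 [3.5y] swap r/2=823/31297: DF=(1 − 823/31297·(0.966500+0.959700+0.916300+0.883300+0.852800+0.845400))/(1+823/31297) = 4177/5000 ≈ 0.835400
step 8 [4y] bond c/2=7/800: DF=(3505183/4000000 − 7/800·(0.966500+0.959700+0.916300+0.883300+0.852800+0.845400+0.835400))/(1+7/800) = 509/625 ≈ 0.814400

1 1/2 1933/2000
2 1 9597/10000
3 3/2 9163/10000
4 2 8833/10000
5 5/2 533/625
6 3 4227/5000
7 7/2 4177/5000
8 4 509/625
DF(2y) = 8833/10000 ≈ 0.883300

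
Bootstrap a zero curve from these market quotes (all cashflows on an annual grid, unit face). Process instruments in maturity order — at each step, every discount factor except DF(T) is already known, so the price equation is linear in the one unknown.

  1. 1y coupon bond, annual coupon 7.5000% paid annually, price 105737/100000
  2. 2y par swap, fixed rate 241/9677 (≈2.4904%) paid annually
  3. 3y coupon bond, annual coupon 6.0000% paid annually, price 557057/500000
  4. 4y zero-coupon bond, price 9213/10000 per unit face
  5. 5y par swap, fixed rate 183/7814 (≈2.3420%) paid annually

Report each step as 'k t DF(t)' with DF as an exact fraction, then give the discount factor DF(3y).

1 1 2459/2500
2 2 4759/5000
3 3 1883/2000
4 4 9213/10000
5 5 4451/5000
DF(3y) = 1883/2000 ≈ 0.941500

step 1 [1y] bond c/1=3/40: DF=(105737/100000 − 3/40·(0))/(1+3/40) = 2459/2500 ≈ 0.983600
step 2 [2y] swap r/1=241/9677: DF=(1 − 241/9677·(0.983600))/(1+241/9677) = 4759/5000 ≈ 0.951800
step 3 [3y] bond c/1=3/50: DF=(557057/500000 − 3/50·(0.983600+0.951800))/(1+3/50) = 1883/2000 ≈ 0.941500
step 4 [4y] zero: DF = P = 9213/10000 ≈ 0.921300
step 5 [5y] swap r/1=183/7814: DF=(1 − 183/7814·(0.983600+0.951800+0.941500+0.921300))/(1+183/7814) = 4451/5000 ≈ 0.890200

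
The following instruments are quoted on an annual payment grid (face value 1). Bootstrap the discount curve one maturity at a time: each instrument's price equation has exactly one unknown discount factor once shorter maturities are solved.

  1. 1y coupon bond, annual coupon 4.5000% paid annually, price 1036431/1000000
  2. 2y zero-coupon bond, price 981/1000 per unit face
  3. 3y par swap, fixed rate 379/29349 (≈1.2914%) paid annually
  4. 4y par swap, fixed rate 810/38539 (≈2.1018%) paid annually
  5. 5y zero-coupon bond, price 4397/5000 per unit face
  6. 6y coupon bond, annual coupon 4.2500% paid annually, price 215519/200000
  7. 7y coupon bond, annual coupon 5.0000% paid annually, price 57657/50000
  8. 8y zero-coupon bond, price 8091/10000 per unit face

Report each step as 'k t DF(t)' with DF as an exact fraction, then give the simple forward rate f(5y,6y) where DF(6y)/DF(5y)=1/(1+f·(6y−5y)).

step 1 [1y] bond c/1=9/200: DF=(1036431/1000000 − 9/200·(0))/(1+9/200) = 4959/5000 ≈ 0.991800
step 2 [2y] zero: DF = P = 981/1000 ≈ 0.981000
step 3 [3y] swap r/1=379/29349: DF=(1 − 379/29349·(0.991800+0.981000))/(1+379/29349) = 9621/10000 ≈ 0.962100
step 4 [4y] swap r/1=810/38539: DF=(1 − 810/38539·(0.991800+0.981000+0.962100))/(1+810/38539) = 919/1000 ≈ 0.919000
step 5 [5y] zero: DF = P = 4397/5000 ≈ 0.879400
step 6 [6y] bond c/1=17/400: DF=(215519/200000 − 17/400·(0.991800+0.981000+0.962100+0.919000+0.879400))/(1+17/400) = 8407/10000 ≈ 0.840700
step 7 [7y] bond c/1=1/20: DF=(57657/50000 − 1/20·(0.991800+0.981000+0.962100+0.919000+0.879400+0.840700))/(1+1/20) = 1041/1250 ≈ 0.832800
step 8 [8y] zero: DF = P = 8091/10000 ≈ 0.809100

1 1 4959/5000
2 2 981/1000
3 3 9621/10000
4 4 919/1000
5 5 4397/5000
6 6 8407/10000
7 7 1041/1250
8 8 8091/10000
f(5y,6y) = ((4397/5000)/(8407/10000) − 1)/(1) = 387/8407 ≈ 4.6033%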